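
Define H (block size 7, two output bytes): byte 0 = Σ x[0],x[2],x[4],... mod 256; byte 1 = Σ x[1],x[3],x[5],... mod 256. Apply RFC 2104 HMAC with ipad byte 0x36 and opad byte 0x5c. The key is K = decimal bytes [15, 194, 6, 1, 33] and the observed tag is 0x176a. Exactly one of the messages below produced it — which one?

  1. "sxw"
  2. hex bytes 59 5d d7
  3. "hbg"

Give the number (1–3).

Key decimal bytes [15, 194, 6, 1, 33] = 0f c2 06 01 21 is 5 bytes ≤ B = 7; zero-pad to 7 bytes: K' = 0f c2 06 01 21 00 00.
K' ⊕ ipad = 39 f4 30 37 17 36 36; K' ⊕ opad = 53 9e 5a 5d 7d 5c 5c.
m1: inner = H(39 f4 30 37 17 36 36 73 78 77) = 2e 4b; tag = H(53 9e 5a 5d 7d 5c 5c 2e 4b) = d185
m2: inner = H(39 f4 30 37 17 36 36 59 5d d7) = 13 91; tag = H(53 9e 5a 5d 7d 5c 5c 13 91) = 176a ← matches
m3: inner = H(39 f4 30 37 17 36 36 68 62 67) = 18 30; tag = H(53 9e 5a 5d 7d 5c 5c 18 30) = b66f

2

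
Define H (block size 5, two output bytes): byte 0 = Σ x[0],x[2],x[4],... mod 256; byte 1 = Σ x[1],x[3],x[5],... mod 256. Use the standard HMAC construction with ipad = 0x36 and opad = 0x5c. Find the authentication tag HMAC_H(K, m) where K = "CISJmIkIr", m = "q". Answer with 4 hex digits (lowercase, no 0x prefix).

Key "CISJmIkIr" = 43 49 53 4a 6d 49 6b 49 72 is 9 bytes > B = 5, so hash it first: H(key) = e0 25, then zero-pad to 5 bytes: K' = e0 25 00 00 00.
K' ⊕ ipad = d6 13 36 36 36.  K' ⊕ opad = bc 79 5c 5c 5c.
Inner input = (K'⊕ipad) ∥ m = d6 13 36 36 36 ∥ 71.
Inner hash: even-index sum = 322 mod 256 = 66; odd-index sum = 186 mod 256 = 186 → 42 ba.
Outer input = (K'⊕opad) ∥ inner = bc 79 5c 5c 5c ∥ 42 ba.
Outer hash (tag): even-index sum = 558 mod 256 = 46; odd-index sum = 279 mod 256 = 23 → 2e 17.

2e17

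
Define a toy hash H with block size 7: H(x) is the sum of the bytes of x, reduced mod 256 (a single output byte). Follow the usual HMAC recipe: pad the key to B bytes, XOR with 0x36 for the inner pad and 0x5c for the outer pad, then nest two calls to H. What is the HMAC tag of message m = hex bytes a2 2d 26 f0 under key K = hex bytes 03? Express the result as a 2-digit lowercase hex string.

Key hex bytes 03 is 1 byte ≤ B = 7; zero-pad to 7 bytes: K' = 03 00 00 00 00 00 00.
K' ⊕ ipad = 35 36 36 36 36 36 36.  K' ⊕ opad = 5f 5c 5c 5c 5c 5c 5c.
Inner input = (K'⊕ipad) ∥ m = 35 36 36 36 36 36 36 ∥ a2 2d 26 f0.
Inner hash: sum = 53+54+54+54+54+54+54+162+45+38+240 = 862; mod 256 = 94 → 5e.
Outer input = (K'⊕opad) ∥ inner = 5f 5c 5c 5c 5c 5c 5c ∥ 5e.
Outer hash (tag): sum = 95+92+92+92+92+92+92+94 = 741; mod 256 = 229 → e5.

e5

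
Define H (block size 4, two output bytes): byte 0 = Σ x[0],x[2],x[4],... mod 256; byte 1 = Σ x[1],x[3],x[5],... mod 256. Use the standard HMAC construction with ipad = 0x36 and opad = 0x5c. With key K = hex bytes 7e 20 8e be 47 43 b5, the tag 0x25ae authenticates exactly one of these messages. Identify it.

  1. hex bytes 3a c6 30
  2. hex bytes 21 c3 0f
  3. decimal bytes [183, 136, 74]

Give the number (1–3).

Key hex bytes 7e 20 8e be 47 43 b5 is 7 bytes > B = 4, so hash it first: H(key) = 08 21, then zero-pad to 4 bytes: K' = 08 21 00 00.
K' ⊕ ipad = 3e 17 36 36; K' ⊕ opad = 54 7d 5c 5c.
m1: inner = H(3e 17 36 36 3a c6 30) = de 13; tag = H(54 7d 5c 5c de 13) = 8eec
m2: inner = H(3e 17 36 36 21 c3 0f) = a4 10; tag = H(54 7d 5c 5c a4 10) = 54e9
m3: inner = H(3e 17 36 36 b7 88 4a) = 75 d5; tag = H(54 7d 5c 5c 75 d5) = 25ae ← matches

3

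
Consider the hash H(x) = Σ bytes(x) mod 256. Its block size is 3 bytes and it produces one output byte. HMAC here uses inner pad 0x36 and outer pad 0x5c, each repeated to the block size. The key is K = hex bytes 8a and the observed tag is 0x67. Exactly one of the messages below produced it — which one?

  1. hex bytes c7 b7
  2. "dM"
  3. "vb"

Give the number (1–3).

Key hex bytes 8a is 1 byte ≤ B = 3; zero-pad to 3 bytes: K' = 8a 00 00.
K' ⊕ ipad = bc 36 36; K' ⊕ opad = d6 5c 5c.
m1: inner = H(bc 36 36 c7 b7) = a6; tag = H(d6 5c 5c a6) = 34
m2: inner = H(bc 36 36 64 4d) = d9; tag = H(d6 5c 5c d9) = 67 ← matches
m3: inner = H(bc 36 36 76 62) = 00; tag = H(d6 5c 5c 00) = 8e

2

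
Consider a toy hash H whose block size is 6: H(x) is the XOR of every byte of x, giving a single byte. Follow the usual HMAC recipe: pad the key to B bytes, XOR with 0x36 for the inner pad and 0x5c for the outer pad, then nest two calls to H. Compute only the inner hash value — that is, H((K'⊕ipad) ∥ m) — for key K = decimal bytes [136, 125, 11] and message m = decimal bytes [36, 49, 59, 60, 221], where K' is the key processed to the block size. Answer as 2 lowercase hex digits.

31

Key decimal bytes [136, 125, 11] = 88 7d 0b is 3 bytes ≤ B = 6; zero-pad to 6 bytes: K' = 88 7d 0b 00 00 00.
K' ⊕ ipad = be 4b 3d 36 36 36.
Inner input = be 4b 3d 36 36 36 ∥ 24 31 3b 3c dd.
Inner hash: XOR be⊕4b⊕3d⊕36⊕36⊕36⊕24⊕31⊕3b⊕3c⊕dd = 31.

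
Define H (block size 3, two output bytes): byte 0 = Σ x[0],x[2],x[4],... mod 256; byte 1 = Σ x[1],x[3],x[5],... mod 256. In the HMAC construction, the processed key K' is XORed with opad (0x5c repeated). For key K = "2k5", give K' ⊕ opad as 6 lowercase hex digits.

Key "2k5" = 32 6b 35 is exactly B = 3 bytes: K' = 32 6b 35.
XOR each byte with 0x5c: 32⊕5c=6e, 6b⊕5c=37, 35⊕5c=69.

6e3769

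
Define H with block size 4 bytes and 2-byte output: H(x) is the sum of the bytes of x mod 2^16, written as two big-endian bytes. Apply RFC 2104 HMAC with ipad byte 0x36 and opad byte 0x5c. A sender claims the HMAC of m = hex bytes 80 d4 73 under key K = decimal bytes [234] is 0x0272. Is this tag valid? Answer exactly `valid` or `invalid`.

Key decimal bytes [234] = ea is 1 byte ≤ B = 4; zero-pad to 4 bytes: K' = ea 00 00 00.
K' ⊕ ipad = dc 36 36 36; K' ⊕ opad = b6 5c 5c 5c.
Inner hash: sum = 220+54+54+54+128+212+115 = 837 → 03 45.
Outer hash (recomputed tag): sum = 182+92+92+92+3+69 = 530 → 02 12.
Recomputed tag = 0212; claimed = 0272 → mismatch.

invalid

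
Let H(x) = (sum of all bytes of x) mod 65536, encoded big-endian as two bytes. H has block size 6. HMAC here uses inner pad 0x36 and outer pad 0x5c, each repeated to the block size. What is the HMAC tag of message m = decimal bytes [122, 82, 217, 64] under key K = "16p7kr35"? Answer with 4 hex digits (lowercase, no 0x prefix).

0236

Key "16p7kr35" = 31 36 70 37 6b 72 33 35 is 8 bytes > B = 6, so hash it first: H(key) = 02 53, then zero-pad to 6 bytes: K' = 02 53 00 00 00 00.
K' ⊕ ipad = 34 65 36 36 36 36.  K' ⊕ opad = 5e 0f 5c 5c 5c 5c.
Inner input = (K'⊕ipad) ∥ m = 34 65 36 36 36 36 ∥ 7a 52 d9 40.
Inner hash: sum = 52+101+54+54+54+54+122+82+217+64 = 854 → 03 56.
Outer input = (K'⊕opad) ∥ inner = 5e 0f 5c 5c 5c 5c ∥ 03 56.
Outer hash (tag): sum = 94+15+92+92+92+92+3+86 = 566 → 02 36.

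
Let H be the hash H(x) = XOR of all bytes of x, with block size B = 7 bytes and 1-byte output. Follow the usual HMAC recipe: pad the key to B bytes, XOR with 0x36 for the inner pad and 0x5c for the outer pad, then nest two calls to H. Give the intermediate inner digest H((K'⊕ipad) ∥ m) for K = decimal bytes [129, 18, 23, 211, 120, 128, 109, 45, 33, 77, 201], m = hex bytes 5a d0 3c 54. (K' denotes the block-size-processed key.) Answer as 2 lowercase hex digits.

Key decimal bytes [129, 18, 23, 211, 120, 128, 109, 45, 33, 77, 201] = 81 12 17 d3 78 80 6d 2d 21 4d c9 is 11 bytes > B = 7, so hash it first: H(key) = 4a, then zero-pad to 7 bytes: K' = 4a 00 00 00 00 00 00.
K' ⊕ ipad = 7c 36 36 36 36 36 36.
Inner input = 7c 36 36 36 36 36 36 ∥ 5a d0 3c 54.
Inner hash: XOR 7c⊕36⊕36⊕36⊕36⊕36⊕36⊕5a⊕d0⊕3c⊕54 = 9e.

9e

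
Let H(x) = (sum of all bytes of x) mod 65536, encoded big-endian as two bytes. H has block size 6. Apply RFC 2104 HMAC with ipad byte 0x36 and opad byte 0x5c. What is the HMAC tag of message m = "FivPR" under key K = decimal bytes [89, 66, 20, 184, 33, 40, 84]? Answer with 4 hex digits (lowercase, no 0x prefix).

022e

Key decimal bytes [89, 66, 20, 184, 33, 40, 84] = 59 42 14 b8 21 28 54 is 7 bytes > B = 6, so hash it first: H(key) = 02 04, then zero-pad to 6 bytes: K' = 02 04 00 00 00 00.
K' ⊕ ipad = 34 32 36 36 36 36.  K' ⊕ opad = 5e 58 5c 5c 5c 5c.
Inner input = (K'⊕ipad) ∥ m = 34 32 36 36 36 36 ∥ 46 69 76 50 52.
Inner hash: sum = 52+50+54+54+54+54+70+105+118+80+82 = 773 → 03 05.
Outer input = (K'⊕opad) ∥ inner = 5e 58 5c 5c 5c 5c ∥ 03 05.
Outer hash (tag): sum = 94+88+92+92+92+92+3+5 = 558 → 02 2e.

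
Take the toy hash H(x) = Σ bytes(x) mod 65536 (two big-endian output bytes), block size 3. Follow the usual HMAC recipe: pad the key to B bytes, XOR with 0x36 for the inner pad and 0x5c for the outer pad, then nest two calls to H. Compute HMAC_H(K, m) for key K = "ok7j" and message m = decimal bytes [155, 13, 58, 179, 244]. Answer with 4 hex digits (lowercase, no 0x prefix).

Key "ok7j" = 6f 6b 37 6a is 4 bytes > B = 3, so hash it first: H(key) = 01 7b, then zero-pad to 3 bytes: K' = 01 7b 00.
K' ⊕ ipad = 37 4d 36.  K' ⊕ opad = 5d 27 5c.
Inner input = (K'⊕ipad) ∥ m = 37 4d 36 ∥ 9b 0d 3a b3 f4.
Inner hash: sum = 55+77+54+155+13+58+179+244 = 835 → 03 43.
Outer input = (K'⊕opad) ∥ inner = 5d 27 5c ∥ 03 43.
Outer hash (tag): sum = 93+39+92+3+67 = 294 → 01 26.

0126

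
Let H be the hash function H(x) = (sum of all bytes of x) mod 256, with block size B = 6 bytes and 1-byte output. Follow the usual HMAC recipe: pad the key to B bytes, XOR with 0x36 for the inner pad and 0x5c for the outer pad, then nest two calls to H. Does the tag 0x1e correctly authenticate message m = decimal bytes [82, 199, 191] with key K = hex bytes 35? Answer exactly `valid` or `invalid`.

Key hex bytes 35 is 1 byte ≤ B = 6; zero-pad to 6 bytes: K' = 35 00 00 00 00 00.
K' ⊕ ipad = 03 36 36 36 36 36; K' ⊕ opad = 69 5c 5c 5c 5c 5c.
Inner hash: sum = 3+54+54+54+54+54+82+199+191 = 745; mod 256 = 233 → e9.
Outer hash (recomputed tag): sum = 105+92+92+92+92+92+233 = 798; mod 256 = 30 → 1e.
Recomputed tag = 1e; claimed = 1e → match.

valid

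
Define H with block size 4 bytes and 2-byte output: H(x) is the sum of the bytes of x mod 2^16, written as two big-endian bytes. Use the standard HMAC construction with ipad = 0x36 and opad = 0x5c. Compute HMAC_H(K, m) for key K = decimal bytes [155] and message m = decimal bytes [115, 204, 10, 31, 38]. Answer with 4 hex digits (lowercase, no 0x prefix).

Key decimal bytes [155] = 9b is 1 byte ≤ B = 4; zero-pad to 4 bytes: K' = 9b 00 00 00.
K' ⊕ ipad = ad 36 36 36.  K' ⊕ opad = c7 5c 5c 5c.
Inner input = (K'⊕ipad) ∥ m = ad 36 36 36 ∥ 73 cc 0a 1f 26.
Inner hash: sum = 173+54+54+54+115+204+10+31+38 = 733 → 02 dd.
Outer input = (K'⊕opad) ∥ inner = c7 5c 5c 5c ∥ 02 dd.
Outer hash (tag): sum = 199+92+92+92+2+221 = 698 → 02 ba.

02ba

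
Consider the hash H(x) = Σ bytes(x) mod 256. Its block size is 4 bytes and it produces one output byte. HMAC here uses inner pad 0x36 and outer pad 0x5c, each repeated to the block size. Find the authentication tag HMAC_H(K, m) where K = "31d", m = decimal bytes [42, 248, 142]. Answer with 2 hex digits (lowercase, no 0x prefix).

Key "31d" = 33 31 64 is 3 bytes ≤ B = 4; zero-pad to 4 bytes: K' = 33 31 64 00.
K' ⊕ ipad = 05 07 52 36.  K' ⊕ opad = 6f 6d 38 5c.
Inner input = (K'⊕ipad) ∥ m = 05 07 52 36 ∥ 2a f8 8e.
Inner hash: sum = 5+7+82+54+42+248+142 = 580; mod 256 = 68 → 44.
Outer input = (K'⊕opad) ∥ inner = 6f 6d 38 5c ∥ 44.
Outer hash (tag): sum = 111+109+56+92+68 = 436; mod 256 = 180 → b4.

b4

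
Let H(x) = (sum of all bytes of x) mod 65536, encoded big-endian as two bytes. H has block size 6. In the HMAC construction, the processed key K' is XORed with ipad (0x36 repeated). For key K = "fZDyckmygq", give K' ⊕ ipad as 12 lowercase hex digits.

Key "fZDyckmygq" = 66 5a 44 79 63 6b 6d 79 67 71 is 10 bytes > B = 6, so hash it first: H(key) = 04 09, then zero-pad to 6 bytes: K' = 04 09 00 00 00 00.
XOR each byte with 0x36: 04⊕36=32, 09⊕36=3f, 00⊕36=36, 00⊕36=36, 00⊕36=36, 00⊕36=36.

323f36363636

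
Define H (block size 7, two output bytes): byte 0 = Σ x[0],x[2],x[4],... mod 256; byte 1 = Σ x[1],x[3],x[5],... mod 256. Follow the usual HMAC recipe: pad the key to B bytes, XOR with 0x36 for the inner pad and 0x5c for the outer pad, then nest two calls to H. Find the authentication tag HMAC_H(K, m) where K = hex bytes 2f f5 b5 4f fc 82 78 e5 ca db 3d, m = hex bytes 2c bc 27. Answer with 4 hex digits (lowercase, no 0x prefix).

8659

Key hex bytes 2f f5 b5 4f fc 82 78 e5 ca db 3d is 11 bytes > B = 7, so hash it first: H(key) = 5f 86, then zero-pad to 7 bytes: K' = 5f 86 00 00 00 00 00.
K' ⊕ ipad = 69 b0 36 36 36 36 36.  K' ⊕ opad = 03 da 5c 5c 5c 5c 5c.
Inner input = (K'⊕ipad) ∥ m = 69 b0 36 36 36 36 36 ∥ 2c bc 27.
Inner hash: even-index sum = 455 mod 256 = 199; odd-index sum = 367 mod 256 = 111 → c7 6f.
Outer input = (K'⊕opad) ∥ inner = 03 da 5c 5c 5c 5c 5c ∥ c7 6f.
Outer hash (tag): even-index sum = 390 mod 256 = 134; odd-index sum = 601 mod 256 = 89 → 86 59.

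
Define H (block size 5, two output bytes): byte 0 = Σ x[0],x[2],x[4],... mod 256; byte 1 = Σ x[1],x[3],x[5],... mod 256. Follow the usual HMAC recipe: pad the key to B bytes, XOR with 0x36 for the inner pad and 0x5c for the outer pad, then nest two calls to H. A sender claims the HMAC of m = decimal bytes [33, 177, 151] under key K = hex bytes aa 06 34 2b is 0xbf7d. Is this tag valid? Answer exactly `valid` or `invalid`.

Key hex bytes aa 06 34 2b is 4 bytes ≤ B = 5; zero-pad to 5 bytes: K' = aa 06 34 2b 00.
K' ⊕ ipad = 9c 30 02 1d 36; K' ⊕ opad = f6 5a 68 77 5c.
Inner hash: even-index sum = 389 mod 256 = 133; odd-index sum = 261 mod 256 = 5 → 85 05.
Outer hash (recomputed tag): even-index sum = 447 mod 256 = 191; odd-index sum = 342 mod 256 = 86 → bf 56.
Recomputed tag = bf56; claimed = bf7d → mismatch.

invalid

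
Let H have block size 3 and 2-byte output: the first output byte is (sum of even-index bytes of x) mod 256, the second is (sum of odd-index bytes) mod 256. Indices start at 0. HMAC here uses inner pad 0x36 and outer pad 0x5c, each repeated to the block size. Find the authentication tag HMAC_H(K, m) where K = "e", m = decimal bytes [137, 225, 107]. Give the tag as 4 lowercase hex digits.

Key "e" = 65 is 1 byte ≤ B = 3; zero-pad to 3 bytes: K' = 65 00 00.
K' ⊕ ipad = 53 36 36.  K' ⊕ opad = 39 5c 5c.
Inner input = (K'⊕ipad) ∥ m = 53 36 36 ∥ 89 e1 6b.
Inner hash: even-index sum = 362 mod 256 = 106; odd-index sum = 298 mod 256 = 42 → 6a 2a.
Outer input = (K'⊕opad) ∥ inner = 39 5c 5c ∥ 6a 2a.
Outer hash (tag): even-index sum = 191 mod 256 = 191; odd-index sum = 198 mod 256 = 198 → bf c6.

bfc6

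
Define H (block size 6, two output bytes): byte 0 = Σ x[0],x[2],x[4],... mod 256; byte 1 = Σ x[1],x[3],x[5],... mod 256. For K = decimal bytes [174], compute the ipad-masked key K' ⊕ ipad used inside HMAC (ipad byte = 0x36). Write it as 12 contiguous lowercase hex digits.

983636363636

Key decimal bytes [174] = ae is 1 byte ≤ B = 6; zero-pad to 6 bytes: K' = ae 00 00 00 00 00.
XOR each byte with 0x36: ae⊕36=98, 00⊕36=36, 00⊕36=36, 00⊕36=36, 00⊕36=36, 00⊕36=36.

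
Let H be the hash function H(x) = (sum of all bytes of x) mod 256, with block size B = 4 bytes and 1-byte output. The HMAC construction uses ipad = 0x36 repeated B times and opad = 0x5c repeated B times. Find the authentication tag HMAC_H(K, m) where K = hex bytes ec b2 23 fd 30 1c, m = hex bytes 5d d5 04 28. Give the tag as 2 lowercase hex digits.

Key hex bytes ec b2 23 fd 30 1c is 6 bytes > B = 4, so hash it first: H(key) = 0a, then zero-pad to 4 bytes: K' = 0a 00 00 00.
K' ⊕ ipad = 3c 36 36 36.  K' ⊕ opad = 56 5c 5c 5c.
Inner input = (K'⊕ipad) ∥ m = 3c 36 36 36 ∥ 5d d5 04 28.
Inner hash: sum = 60+54+54+54+93+213+4+40 = 572; mod 256 = 60 → 3c.
Outer input = (K'⊕opad) ∥ inner = 56 5c 5c 5c ∥ 3c.
Outer hash (tag): sum = 86+92+92+92+60 = 422; mod 256 = 166 → a6.

a6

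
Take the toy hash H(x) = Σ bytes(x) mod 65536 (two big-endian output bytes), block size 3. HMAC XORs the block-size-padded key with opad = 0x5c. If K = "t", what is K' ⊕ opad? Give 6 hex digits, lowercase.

Key "t" = 74 is 1 byte ≤ B = 3; zero-pad to 3 bytes: K' = 74 00 00.
XOR each byte with 0x5c: 74⊕5c=28, 00⊕5c=5c, 00⊕5c=5c.

285c5c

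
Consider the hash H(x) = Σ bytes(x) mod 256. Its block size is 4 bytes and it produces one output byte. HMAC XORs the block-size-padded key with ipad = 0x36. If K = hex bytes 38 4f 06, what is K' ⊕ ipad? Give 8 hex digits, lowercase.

0e793036

Key hex bytes 38 4f 06 is 3 bytes ≤ B = 4; zero-pad to 4 bytes: K' = 38 4f 06 00.
XOR each byte with 0x36: 38⊕36=0e, 4f⊕36=79, 06⊕36=30, 00⊕36=36.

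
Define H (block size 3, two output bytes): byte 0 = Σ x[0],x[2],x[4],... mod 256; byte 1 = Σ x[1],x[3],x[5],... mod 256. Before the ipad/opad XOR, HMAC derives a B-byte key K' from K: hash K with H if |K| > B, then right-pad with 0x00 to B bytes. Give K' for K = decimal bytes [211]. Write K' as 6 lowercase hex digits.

Key decimal bytes [211] = d3 is 1 byte ≤ B = 3; zero-pad to 3 bytes: K' = d3 00 00.

d30000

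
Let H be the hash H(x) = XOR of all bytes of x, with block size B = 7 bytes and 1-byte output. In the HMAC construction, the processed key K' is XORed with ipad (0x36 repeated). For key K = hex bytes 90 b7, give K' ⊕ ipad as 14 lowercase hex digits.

a6813636363636

Key hex bytes 90 b7 is 2 bytes ≤ B = 7; zero-pad to 7 bytes: K' = 90 b7 00 00 00 00 00.
XOR each byte with 0x36: 90⊕36=a6, b7⊕36=81, 00⊕36=36, 00⊕36=36, 00⊕36=36, 00⊕36=36, 00⊕36=36.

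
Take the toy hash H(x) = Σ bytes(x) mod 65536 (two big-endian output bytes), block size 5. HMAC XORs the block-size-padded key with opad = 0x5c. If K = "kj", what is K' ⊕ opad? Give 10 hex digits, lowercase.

37365c5c5c

Key "kj" = 6b 6a is 2 bytes ≤ B = 5; zero-pad to 5 bytes: K' = 6b 6a 00 00 00.
XOR each byte with 0x5c: 6b⊕5c=37, 6a⊕5c=36, 00⊕5c=5c, 00⊕5c=5c, 00⊕5c=5c.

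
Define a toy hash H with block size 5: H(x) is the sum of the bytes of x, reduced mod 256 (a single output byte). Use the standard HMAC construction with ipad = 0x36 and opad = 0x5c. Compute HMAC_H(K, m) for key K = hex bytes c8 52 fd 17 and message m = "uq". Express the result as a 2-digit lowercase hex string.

Key hex bytes c8 52 fd 17 is 4 bytes ≤ B = 5; zero-pad to 5 bytes: K' = c8 52 fd 17 00.
K' ⊕ ipad = fe 64 cb 21 36.  K' ⊕ opad = 94 0e a1 4b 5c.
Inner input = (K'⊕ipad) ∥ m = fe 64 cb 21 36 ∥ 75 71.
Inner hash: sum = 254+100+203+33+54+117+113 = 874; mod 256 = 106 → 6a.
Outer input = (K'⊕opad) ∥ inner = 94 0e a1 4b 5c ∥ 6a.
Outer hash (tag): sum = 148+14+161+75+92+106 = 596; mod 256 = 84 → 54.

54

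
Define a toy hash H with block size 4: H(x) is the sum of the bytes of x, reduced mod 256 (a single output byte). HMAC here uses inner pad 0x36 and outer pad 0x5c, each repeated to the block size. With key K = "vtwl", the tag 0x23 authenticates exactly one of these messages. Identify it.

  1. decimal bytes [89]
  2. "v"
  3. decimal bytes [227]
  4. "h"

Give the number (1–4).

Key "vtwl" = 76 74 77 6c is exactly B = 4 bytes: K' = 76 74 77 6c.
K' ⊕ ipad = 40 42 41 5a; K' ⊕ opad = 2a 28 2b 30.
m1: inner = H(40 42 41 5a 59) = 76; tag = H(2a 28 2b 30 76) = 23 ← matches
m2: inner = H(40 42 41 5a 76) = 93; tag = H(2a 28 2b 30 93) = 40
m3: inner = H(40 42 41 5a e3) = 00; tag = H(2a 28 2b 30 00) = ad
m4: inner = H(40 42 41 5a 68) = 85; tag = H(2a 28 2b 30 85) = 32

1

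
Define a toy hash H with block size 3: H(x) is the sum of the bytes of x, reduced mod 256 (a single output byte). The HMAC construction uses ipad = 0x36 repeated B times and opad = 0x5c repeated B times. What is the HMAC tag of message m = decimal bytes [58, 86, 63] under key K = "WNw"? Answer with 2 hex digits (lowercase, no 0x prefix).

Key "WNw" = 57 4e 77 is exactly B = 3 bytes: K' = 57 4e 77.
K' ⊕ ipad = 61 78 41.  K' ⊕ opad = 0b 12 2b.
Inner input = (K'⊕ipad) ∥ m = 61 78 41 ∥ 3a 56 3f.
Inner hash: sum = 97+120+65+58+86+63 = 489; mod 256 = 233 → e9.
Outer input = (K'⊕opad) ∥ inner = 0b 12 2b ∥ e9.
Outer hash (tag): sum = 11+18+43+233 = 305; mod 256 = 49 → 31.

31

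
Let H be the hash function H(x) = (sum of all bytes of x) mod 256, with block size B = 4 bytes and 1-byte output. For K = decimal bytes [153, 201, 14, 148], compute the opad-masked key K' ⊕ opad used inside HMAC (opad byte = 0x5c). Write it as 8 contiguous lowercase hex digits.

Key decimal bytes [153, 201, 14, 148] = 99 c9 0e 94 is exactly B = 4 bytes: K' = 99 c9 0e 94.
XOR each byte with 0x5c: 99⊕5c=c5, c9⊕5c=95, 0e⊕5c=52, 94⊕5c=c8.

c59552c8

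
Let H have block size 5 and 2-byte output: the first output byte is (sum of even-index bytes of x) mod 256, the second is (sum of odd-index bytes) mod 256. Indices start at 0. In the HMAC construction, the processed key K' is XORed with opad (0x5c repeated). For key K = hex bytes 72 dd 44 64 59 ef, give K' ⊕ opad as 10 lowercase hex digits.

536c5c5c5c

Key hex bytes 72 dd 44 64 59 ef is 6 bytes > B = 5, so hash it first: H(key) = 0f 30, then zero-pad to 5 bytes: K' = 0f 30 00 00 00.
XOR each byte with 0x5c: 0f⊕5c=53, 30⊕5c=6c, 00⊕5c=5c, 00⊕5c=5c, 00⊕5c=5c.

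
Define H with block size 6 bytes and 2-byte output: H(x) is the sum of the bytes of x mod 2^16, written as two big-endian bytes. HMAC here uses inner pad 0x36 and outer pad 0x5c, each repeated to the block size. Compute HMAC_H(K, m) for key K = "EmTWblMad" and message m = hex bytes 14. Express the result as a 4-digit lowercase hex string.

Key "EmTWblMad" = 45 6d 54 57 62 6c 4d 61 64 is 9 bytes > B = 6, so hash it first: H(key) = 03 3d, then zero-pad to 6 bytes: K' = 03 3d 00 00 00 00.
K' ⊕ ipad = 35 0b 36 36 36 36.  K' ⊕ opad = 5f 61 5c 5c 5c 5c.
Inner input = (K'⊕ipad) ∥ m = 35 0b 36 36 36 36 ∥ 14.
Inner hash: sum = 53+11+54+54+54+54+20 = 300 → 01 2c.
Outer input = (K'⊕opad) ∥ inner = 5f 61 5c 5c 5c 5c ∥ 01 2c.
Outer hash (tag): sum = 95+97+92+92+92+92+1+44 = 605 → 02 5d.

025d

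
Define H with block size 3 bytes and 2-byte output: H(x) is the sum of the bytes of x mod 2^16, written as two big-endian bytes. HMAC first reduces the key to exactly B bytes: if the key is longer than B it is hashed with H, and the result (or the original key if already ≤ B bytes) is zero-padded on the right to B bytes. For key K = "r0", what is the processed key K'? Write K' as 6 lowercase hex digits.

723000

Key "r0" = 72 30 is 2 bytes ≤ B = 3; zero-pad to 3 bytes: K' = 72 30 00.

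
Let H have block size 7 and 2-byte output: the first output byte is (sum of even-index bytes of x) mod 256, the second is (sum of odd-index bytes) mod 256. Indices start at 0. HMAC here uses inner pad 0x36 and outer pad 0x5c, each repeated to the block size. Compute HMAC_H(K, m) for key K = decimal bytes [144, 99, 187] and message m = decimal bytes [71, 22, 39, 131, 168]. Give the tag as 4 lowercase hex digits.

422f

Key decimal bytes [144, 99, 187] = 90 63 bb is 3 bytes ≤ B = 7; zero-pad to 7 bytes: K' = 90 63 bb 00 00 00 00.
K' ⊕ ipad = a6 55 8d 36 36 36 36.  K' ⊕ opad = cc 3f e7 5c 5c 5c 5c.
Inner input = (K'⊕ipad) ∥ m = a6 55 8d 36 36 36 36 ∥ 47 16 27 83 a8.
Inner hash: even-index sum = 568 mod 256 = 56; odd-index sum = 471 mod 256 = 215 → 38 d7.
Outer input = (K'⊕opad) ∥ inner = cc 3f e7 5c 5c 5c 5c ∥ 38 d7.
Outer hash (tag): even-index sum = 834 mod 256 = 66; odd-index sum = 303 mod 256 = 47 → 42 2f.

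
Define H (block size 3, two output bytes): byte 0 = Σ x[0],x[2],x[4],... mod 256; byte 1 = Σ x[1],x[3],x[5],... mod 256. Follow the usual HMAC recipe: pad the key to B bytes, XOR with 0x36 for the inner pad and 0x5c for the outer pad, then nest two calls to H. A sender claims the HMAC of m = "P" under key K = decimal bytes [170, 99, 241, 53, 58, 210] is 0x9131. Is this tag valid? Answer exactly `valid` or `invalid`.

Key decimal bytes [170, 99, 241, 53, 58, 210] = aa 63 f1 35 3a d2 is 6 bytes > B = 3, so hash it first: H(key) = d5 6a, then zero-pad to 3 bytes: K' = d5 6a 00.
K' ⊕ ipad = e3 5c 36; K' ⊕ opad = 89 36 5c.
Inner hash: even-index sum = 281 mod 256 = 25; odd-index sum = 172 mod 256 = 172 → 19 ac.
Outer hash (recomputed tag): even-index sum = 401 mod 256 = 145; odd-index sum = 79 mod 256 = 79 → 91 4f.
Recomputed tag = 914f; claimed = 9131 → mismatch.

invalid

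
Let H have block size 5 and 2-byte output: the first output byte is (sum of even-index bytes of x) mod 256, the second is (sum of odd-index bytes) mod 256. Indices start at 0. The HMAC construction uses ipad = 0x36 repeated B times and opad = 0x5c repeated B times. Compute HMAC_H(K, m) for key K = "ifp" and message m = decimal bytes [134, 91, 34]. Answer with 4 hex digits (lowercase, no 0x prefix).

Key "ifp" = 69 66 70 is 3 bytes ≤ B = 5; zero-pad to 5 bytes: K' = 69 66 70 00 00.
K' ⊕ ipad = 5f 50 46 36 36.  K' ⊕ opad = 35 3a 2c 5c 5c.
Inner input = (K'⊕ipad) ∥ m = 5f 50 46 36 36 ∥ 86 5b 22.
Inner hash: even-index sum = 310 mod 256 = 54; odd-index sum = 302 mod 256 = 46 → 36 2e.
Outer input = (K'⊕opad) ∥ inner = 35 3a 2c 5c 5c ∥ 36 2e.
Outer hash (tag): even-index sum = 235 mod 256 = 235; odd-index sum = 204 mod 256 = 204 → eb cc.

ebcc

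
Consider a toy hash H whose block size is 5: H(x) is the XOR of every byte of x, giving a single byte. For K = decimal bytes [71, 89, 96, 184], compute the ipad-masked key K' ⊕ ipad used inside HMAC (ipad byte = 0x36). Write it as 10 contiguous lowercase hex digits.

716f568e36

Key decimal bytes [71, 89, 96, 184] = 47 59 60 b8 is 4 bytes ≤ B = 5; zero-pad to 5 bytes: K' = 47 59 60 b8 00.
XOR each byte with 0x36: 47⊕36=71, 59⊕36=6f, 60⊕36=56, b8⊕36=8e, 00⊕36=36.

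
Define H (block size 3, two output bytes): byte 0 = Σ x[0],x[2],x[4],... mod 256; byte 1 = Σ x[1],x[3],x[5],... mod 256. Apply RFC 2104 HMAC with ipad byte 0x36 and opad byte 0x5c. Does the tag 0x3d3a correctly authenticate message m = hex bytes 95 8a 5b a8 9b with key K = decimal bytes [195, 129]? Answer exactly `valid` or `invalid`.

Key decimal bytes [195, 129] = c3 81 is 2 bytes ≤ B = 3; zero-pad to 3 bytes: K' = c3 81 00.
K' ⊕ ipad = f5 b7 36; K' ⊕ opad = 9f dd 5c.
Inner hash: even-index sum = 605 mod 256 = 93; odd-index sum = 578 mod 256 = 66 → 5d 42.
Outer hash (recomputed tag): even-index sum = 317 mod 256 = 61; odd-index sum = 314 mod 256 = 58 → 3d 3a.
Recomputed tag = 3d3a; claimed = 3d3a → match.

valid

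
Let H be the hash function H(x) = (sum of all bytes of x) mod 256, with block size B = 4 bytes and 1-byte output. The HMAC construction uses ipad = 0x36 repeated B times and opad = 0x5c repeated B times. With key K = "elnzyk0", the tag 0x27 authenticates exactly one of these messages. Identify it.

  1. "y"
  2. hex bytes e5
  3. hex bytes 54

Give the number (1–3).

Key "elnzyk0" = 65 6c 6e 7a 79 6b 30 is 7 bytes > B = 4, so hash it first: H(key) = cd, then zero-pad to 4 bytes: K' = cd 00 00 00.
K' ⊕ ipad = fb 36 36 36; K' ⊕ opad = 91 5c 5c 5c.
m1: inner = H(fb 36 36 36 79) = 16; tag = H(91 5c 5c 5c 16) = bb
m2: inner = H(fb 36 36 36 e5) = 82; tag = H(91 5c 5c 5c 82) = 27 ← matches
m3: inner = H(fb 36 36 36 54) = f1; tag = H(91 5c 5c 5c f1) = 96

2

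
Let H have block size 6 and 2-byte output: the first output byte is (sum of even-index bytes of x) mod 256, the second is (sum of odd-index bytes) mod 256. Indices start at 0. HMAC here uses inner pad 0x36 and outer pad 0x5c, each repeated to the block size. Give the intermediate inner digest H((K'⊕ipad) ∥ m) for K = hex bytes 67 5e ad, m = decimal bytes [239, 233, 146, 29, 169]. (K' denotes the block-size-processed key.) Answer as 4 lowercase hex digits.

Key hex bytes 67 5e ad is 3 bytes ≤ B = 6; zero-pad to 6 bytes: K' = 67 5e ad 00 00 00.
K' ⊕ ipad = 51 68 9b 36 36 36.
Inner input = 51 68 9b 36 36 36 ∥ ef e9 92 1d a9.
Inner hash: even-index sum = 844 mod 256 = 76; odd-index sum = 474 mod 256 = 218 → 4c da.

4cda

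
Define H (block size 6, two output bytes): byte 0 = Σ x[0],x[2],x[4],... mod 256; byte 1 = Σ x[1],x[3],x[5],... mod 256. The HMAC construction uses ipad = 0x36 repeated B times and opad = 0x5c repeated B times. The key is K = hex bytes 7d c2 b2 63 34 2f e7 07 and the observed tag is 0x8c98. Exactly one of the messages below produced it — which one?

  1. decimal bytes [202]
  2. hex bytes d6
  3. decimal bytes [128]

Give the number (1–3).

Key hex bytes 7d c2 b2 63 34 2f e7 07 is 8 bytes > B = 6, so hash it first: H(key) = 4a 5b, then zero-pad to 6 bytes: K' = 4a 5b 00 00 00 00.
K' ⊕ ipad = 7c 6d 36 36 36 36; K' ⊕ opad = 16 07 5c 5c 5c 5c.
m1: inner = H(7c 6d 36 36 36 36 ca) = b2 d9; tag = H(16 07 5c 5c 5c 5c b2 d9) = 8098
m2: inner = H(7c 6d 36 36 36 36 d6) = be d9; tag = H(16 07 5c 5c 5c 5c be d9) = 8c98 ← matches
m3: inner = H(7c 6d 36 36 36 36 80) = 68 d9; tag = H(16 07 5c 5c 5c 5c 68 d9) = 3698

2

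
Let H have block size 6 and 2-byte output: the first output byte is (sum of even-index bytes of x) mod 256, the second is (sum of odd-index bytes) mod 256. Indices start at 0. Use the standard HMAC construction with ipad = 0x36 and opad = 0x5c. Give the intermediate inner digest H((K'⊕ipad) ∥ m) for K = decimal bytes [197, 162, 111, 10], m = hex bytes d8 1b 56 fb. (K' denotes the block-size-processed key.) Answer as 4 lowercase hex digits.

b01c

Key decimal bytes [197, 162, 111, 10] = c5 a2 6f 0a is 4 bytes ≤ B = 6; zero-pad to 6 bytes: K' = c5 a2 6f 0a 00 00.
K' ⊕ ipad = f3 94 59 3c 36 36.
Inner input = f3 94 59 3c 36 36 ∥ d8 1b 56 fb.
Inner hash: even-index sum = 688 mod 256 = 176; odd-index sum = 540 mod 256 = 28 → b0 1c.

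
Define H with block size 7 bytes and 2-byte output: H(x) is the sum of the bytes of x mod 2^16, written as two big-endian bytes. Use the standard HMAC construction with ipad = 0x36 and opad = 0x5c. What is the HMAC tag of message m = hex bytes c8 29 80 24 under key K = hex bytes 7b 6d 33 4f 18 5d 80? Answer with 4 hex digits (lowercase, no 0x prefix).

0209

Key hex bytes 7b 6d 33 4f 18 5d 80 is exactly B = 7 bytes: K' = 7b 6d 33 4f 18 5d 80.
K' ⊕ ipad = 4d 5b 05 79 2e 6b b6.  K' ⊕ opad = 27 31 6f 13 44 01 dc.
Inner input = (K'⊕ipad) ∥ m = 4d 5b 05 79 2e 6b b6 ∥ c8 29 80 24.
Inner hash: sum = 77+91+5+121+46+107+182+200+41+128+36 = 1034 → 04 0a.
Outer input = (K'⊕opad) ∥ inner = 27 31 6f 13 44 01 dc ∥ 04 0a.
Outer hash (tag): sum = 39+49+111+19+68+1+220+4+10 = 521 → 02 09.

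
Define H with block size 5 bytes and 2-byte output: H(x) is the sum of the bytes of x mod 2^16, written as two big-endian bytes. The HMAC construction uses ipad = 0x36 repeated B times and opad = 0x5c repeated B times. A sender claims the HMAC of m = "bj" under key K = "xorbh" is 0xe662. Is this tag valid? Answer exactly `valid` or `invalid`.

Key "xorbh" = 78 6f 72 62 68 is exactly B = 5 bytes: K' = 78 6f 72 62 68.
K' ⊕ ipad = 4e 59 44 54 5e; K' ⊕ opad = 24 33 2e 3e 34.
Inner hash: sum = 78+89+68+84+94+98+106 = 617 → 02 69.
Outer hash (recomputed tag): sum = 36+51+46+62+52+2+105 = 354 → 01 62.
Recomputed tag = 0162; claimed = e662 → mismatch.

invalid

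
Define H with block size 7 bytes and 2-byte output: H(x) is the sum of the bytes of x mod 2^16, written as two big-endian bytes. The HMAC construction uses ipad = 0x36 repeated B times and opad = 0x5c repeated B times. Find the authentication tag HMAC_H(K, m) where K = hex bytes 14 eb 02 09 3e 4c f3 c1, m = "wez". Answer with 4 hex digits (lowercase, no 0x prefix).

Key hex bytes 14 eb 02 09 3e 4c f3 c1 is 8 bytes > B = 7, so hash it first: H(key) = 03 48, then zero-pad to 7 bytes: K' = 03 48 00 00 00 00 00.
K' ⊕ ipad = 35 7e 36 36 36 36 36.  K' ⊕ opad = 5f 14 5c 5c 5c 5c 5c.
Inner input = (K'⊕ipad) ∥ m = 35 7e 36 36 36 36 36 ∥ 77 65 7a.
Inner hash: sum = 53+126+54+54+54+54+54+119+101+122 = 791 → 03 17.
Outer input = (K'⊕opad) ∥ inner = 5f 14 5c 5c 5c 5c 5c ∥ 03 17.
Outer hash (tag): sum = 95+20+92+92+92+92+92+3+23 = 601 → 02 59.

0259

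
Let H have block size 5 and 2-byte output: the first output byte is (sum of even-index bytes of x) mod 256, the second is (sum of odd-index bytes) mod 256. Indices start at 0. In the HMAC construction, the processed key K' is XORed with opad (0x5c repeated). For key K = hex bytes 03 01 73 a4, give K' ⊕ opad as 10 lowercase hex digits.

Key hex bytes 03 01 73 a4 is 4 bytes ≤ B = 5; zero-pad to 5 bytes: K' = 03 01 73 a4 00.
XOR each byte with 0x5c: 03⊕5c=5f, 01⊕5c=5d, 73⊕5c=2f, a4⊕5c=f8, 00⊕5c=5c.

5f5d2ff85c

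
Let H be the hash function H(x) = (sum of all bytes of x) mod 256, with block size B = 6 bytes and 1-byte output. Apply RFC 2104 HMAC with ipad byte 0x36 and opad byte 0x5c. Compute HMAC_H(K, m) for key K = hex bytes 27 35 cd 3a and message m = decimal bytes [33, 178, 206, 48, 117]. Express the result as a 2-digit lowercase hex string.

Key hex bytes 27 35 cd 3a is 4 bytes ≤ B = 6; zero-pad to 6 bytes: K' = 27 35 cd 3a 00 00.
K' ⊕ ipad = 11 03 fb 0c 36 36.  K' ⊕ opad = 7b 69 91 66 5c 5c.
Inner input = (K'⊕ipad) ∥ m = 11 03 fb 0c 36 36 ∥ 21 b2 ce 30 75.
Inner hash: sum = 17+3+251+12+54+54+33+178+206+48+117 = 973; mod 256 = 205 → cd.
Outer input = (K'⊕opad) ∥ inner = 7b 69 91 66 5c 5c ∥ cd.
Outer hash (tag): sum = 123+105+145+102+92+92+205 = 864; mod 256 = 96 → 60.

60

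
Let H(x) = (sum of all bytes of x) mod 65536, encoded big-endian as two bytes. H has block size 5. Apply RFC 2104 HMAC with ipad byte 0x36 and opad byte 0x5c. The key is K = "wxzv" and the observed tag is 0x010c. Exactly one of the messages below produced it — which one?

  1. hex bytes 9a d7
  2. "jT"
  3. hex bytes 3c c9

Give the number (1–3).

Key "wxzv" = 77 78 7a 76 is 4 bytes ≤ B = 5; zero-pad to 5 bytes: K' = 77 78 7a 76 00.
K' ⊕ ipad = 41 4e 4c 40 36; K' ⊕ opad = 2b 24 26 2a 5c.
m1: inner = H(41 4e 4c 40 36 9a d7) = 02 c2; tag = H(2b 24 26 2a 5c 02 c2) = 01bf
m2: inner = H(41 4e 4c 40 36 6a 54) = 02 0f; tag = H(2b 24 26 2a 5c 02 0f) = 010c ← matches
m3: inner = H(41 4e 4c 40 36 3c c9) = 02 56; tag = H(2b 24 26 2a 5c 02 56) = 0153

2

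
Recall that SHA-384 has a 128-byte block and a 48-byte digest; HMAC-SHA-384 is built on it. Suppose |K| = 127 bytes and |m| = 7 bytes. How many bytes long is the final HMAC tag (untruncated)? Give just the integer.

The tag is one SHA-384 digest: 48 bytes.

48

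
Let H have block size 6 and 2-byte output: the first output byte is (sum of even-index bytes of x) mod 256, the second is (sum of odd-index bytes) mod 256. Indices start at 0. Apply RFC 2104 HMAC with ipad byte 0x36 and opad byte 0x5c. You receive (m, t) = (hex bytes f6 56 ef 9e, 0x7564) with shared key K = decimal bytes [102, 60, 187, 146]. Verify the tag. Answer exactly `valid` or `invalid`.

invalid

Key decimal bytes [102, 60, 187, 146] = 66 3c bb 92 is 4 bytes ≤ B = 6; zero-pad to 6 bytes: K' = 66 3c bb 92 00 00.
K' ⊕ ipad = 50 0a 8d a4 36 36; K' ⊕ opad = 3a 60 e7 ce 5c 5c.
Inner hash: even-index sum = 760 mod 256 = 248; odd-index sum = 472 mod 256 = 216 → f8 d8.
Outer hash (recomputed tag): even-index sum = 629 mod 256 = 117; odd-index sum = 610 mod 256 = 98 → 75 62.
Recomputed tag = 7562; claimed = 7564 → mismatch.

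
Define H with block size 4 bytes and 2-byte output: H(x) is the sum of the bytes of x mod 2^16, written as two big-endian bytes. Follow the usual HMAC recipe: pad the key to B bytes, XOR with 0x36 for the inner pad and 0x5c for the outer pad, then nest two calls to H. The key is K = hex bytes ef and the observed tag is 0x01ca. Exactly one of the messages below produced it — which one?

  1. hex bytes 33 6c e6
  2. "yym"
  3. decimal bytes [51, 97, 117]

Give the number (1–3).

Key hex bytes ef is 1 byte ≤ B = 4; zero-pad to 4 bytes: K' = ef 00 00 00.
K' ⊕ ipad = d9 36 36 36; K' ⊕ opad = b3 5c 5c 5c.
m1: inner = H(d9 36 36 36 33 6c e6) = 03 00; tag = H(b3 5c 5c 5c 03 00) = 01ca ← matches
m2: inner = H(d9 36 36 36 79 79 6d) = 02 da; tag = H(b3 5c 5c 5c 02 da) = 02a3
m3: inner = H(d9 36 36 36 33 61 75) = 02 84; tag = H(b3 5c 5c 5c 02 84) = 024d

1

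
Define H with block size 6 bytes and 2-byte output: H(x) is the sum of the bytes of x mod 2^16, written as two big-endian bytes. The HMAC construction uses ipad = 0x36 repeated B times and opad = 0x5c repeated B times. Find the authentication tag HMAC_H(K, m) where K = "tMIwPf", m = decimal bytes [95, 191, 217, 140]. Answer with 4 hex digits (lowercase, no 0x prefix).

0179

Key "tMIwPf" = 74 4d 49 77 50 66 is exactly B = 6 bytes: K' = 74 4d 49 77 50 66.
K' ⊕ ipad = 42 7b 7f 41 66 50.  K' ⊕ opad = 28 11 15 2b 0c 3a.
Inner input = (K'⊕ipad) ∥ m = 42 7b 7f 41 66 50 ∥ 5f bf d9 8c.
Inner hash: sum = 66+123+127+65+102+80+95+191+217+140 = 1206 → 04 b6.
Outer input = (K'⊕opad) ∥ inner = 28 11 15 2b 0c 3a ∥ 04 b6.
Outer hash (tag): sum = 40+17+21+43+12+58+4+182 = 377 → 01 79.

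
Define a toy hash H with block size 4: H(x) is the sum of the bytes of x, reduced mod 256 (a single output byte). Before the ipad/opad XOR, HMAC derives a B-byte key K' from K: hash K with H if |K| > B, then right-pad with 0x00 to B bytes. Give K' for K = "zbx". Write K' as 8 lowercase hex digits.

Key "zbx" = 7a 62 78 is 3 bytes ≤ B = 4; zero-pad to 4 bytes: K' = 7a 62 78 00.

7a627800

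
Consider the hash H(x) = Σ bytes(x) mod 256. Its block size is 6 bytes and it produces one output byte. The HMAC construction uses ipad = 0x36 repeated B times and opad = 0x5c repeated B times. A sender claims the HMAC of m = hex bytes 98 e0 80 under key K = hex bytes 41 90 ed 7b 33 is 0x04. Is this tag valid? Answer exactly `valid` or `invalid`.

valid

Key hex bytes 41 90 ed 7b 33 is 5 bytes ≤ B = 6; zero-pad to 6 bytes: K' = 41 90 ed 7b 33 00.
K' ⊕ ipad = 77 a6 db 4d 05 36; K' ⊕ opad = 1d cc b1 27 6f 5c.
Inner hash: sum = 119+166+219+77+5+54+152+224+128 = 1144; mod 256 = 120 → 78.
Outer hash (recomputed tag): sum = 29+204+177+39+111+92+120 = 772; mod 256 = 4 → 04.
Recomputed tag = 04; claimed = 04 → match.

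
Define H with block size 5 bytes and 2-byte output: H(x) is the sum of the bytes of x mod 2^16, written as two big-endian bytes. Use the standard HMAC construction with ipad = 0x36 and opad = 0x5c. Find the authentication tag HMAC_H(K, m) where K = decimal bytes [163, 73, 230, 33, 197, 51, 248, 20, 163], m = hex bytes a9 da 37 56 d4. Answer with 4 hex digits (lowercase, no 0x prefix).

Key decimal bytes [163, 73, 230, 33, 197, 51, 248, 20, 163] = a3 49 e6 21 c5 33 f8 14 a3 is 9 bytes > B = 5, so hash it first: H(key) = 04 9a, then zero-pad to 5 bytes: K' = 04 9a 00 00 00.
K' ⊕ ipad = 32 ac 36 36 36.  K' ⊕ opad = 58 c6 5c 5c 5c.
Inner input = (K'⊕ipad) ∥ m = 32 ac 36 36 36 ∥ a9 da 37 56 d4.
Inner hash: sum = 50+172+54+54+54+169+218+55+86+212 = 1124 → 04 64.
Outer input = (K'⊕opad) ∥ inner = 58 c6 5c 5c 5c ∥ 04 64.
Outer hash (tag): sum = 88+198+92+92+92+4+100 = 666 → 02 9a.

029a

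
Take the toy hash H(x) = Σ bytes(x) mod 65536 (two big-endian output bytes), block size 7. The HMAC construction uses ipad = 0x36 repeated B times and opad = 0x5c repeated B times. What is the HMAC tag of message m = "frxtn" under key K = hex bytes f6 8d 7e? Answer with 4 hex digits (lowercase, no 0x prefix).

Key hex bytes f6 8d 7e is 3 bytes ≤ B = 7; zero-pad to 7 bytes: K' = f6 8d 7e 00 00 00 00.
K' ⊕ ipad = c0 bb 48 36 36 36 36.  K' ⊕ opad = aa d1 22 5c 5c 5c 5c.
Inner input = (K'⊕ipad) ∥ m = c0 bb 48 36 36 36 36 ∥ 66 72 78 74 6e.
Inner hash: sum = 192+187+72+54+54+54+54+102+114+120+116+110 = 1229 → 04 cd.
Outer input = (K'⊕opad) ∥ inner = aa d1 22 5c 5c 5c 5c ∥ 04 cd.
Outer hash (tag): sum = 170+209+34+92+92+92+92+4+205 = 990 → 03 de.

03de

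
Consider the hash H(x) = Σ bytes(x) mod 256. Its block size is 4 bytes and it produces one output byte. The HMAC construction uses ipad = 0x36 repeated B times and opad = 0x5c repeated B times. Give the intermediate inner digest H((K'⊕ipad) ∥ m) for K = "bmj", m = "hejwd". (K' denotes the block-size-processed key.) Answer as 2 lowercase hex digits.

53

Key "bmj" = 62 6d 6a is 3 bytes ≤ B = 4; zero-pad to 4 bytes: K' = 62 6d 6a 00.
K' ⊕ ipad = 54 5b 5c 36.
Inner input = 54 5b 5c 36 ∥ 68 65 6a 77 64.
Inner hash: sum = 84+91+92+54+104+101+106+119+100 = 851; mod 256 = 83 → 53.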